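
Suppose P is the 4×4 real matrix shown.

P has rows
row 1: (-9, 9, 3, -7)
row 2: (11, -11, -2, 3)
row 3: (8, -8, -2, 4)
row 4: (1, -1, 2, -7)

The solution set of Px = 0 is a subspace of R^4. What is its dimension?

Row reduce to echelon form.
R2 ← R2 + (11/9)·R1: [0, 0, 5/3, -50/9]
R3 ← R3 + (8/9)·R1: [0, 0, 2/3, -20/9]
R4 ← R4 + (1/9)·R1: [0, 0, 7/3, -70/9]
R3 ← R3 − (2/5)·R2: [0, 0, 0, 0]
R4 ← R4 − (7/5)·R2: [0, 0, 0, 0]
2 nonzero rows, so rank(P) = 2.
P has 4 columns; by rank–nullity, nullity = 4 − 2 = 2.

2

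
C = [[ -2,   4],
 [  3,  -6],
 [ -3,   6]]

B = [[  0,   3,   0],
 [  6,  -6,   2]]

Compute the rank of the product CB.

1

First compute CB:
[[ 24, -30,   8],
 [-36,  45, -12],
 [ 36, -45,  12]]
Now row reduce the product.
R2 ← R2 + (3/2)·R1: [0, 0, 0]
R3 ← R3 − (3/2)·R1: [0, 0, 0]
1 nonzero row, so rank(CB) = 1.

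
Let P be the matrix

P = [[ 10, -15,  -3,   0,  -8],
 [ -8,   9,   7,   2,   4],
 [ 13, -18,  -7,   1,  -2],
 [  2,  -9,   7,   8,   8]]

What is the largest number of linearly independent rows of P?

3

Row reduce to echelon form.
R2 ← R2 + (4/5)·R1: [0, -3, 23/5, 2, -12/5]
R3 ← R3 − (13/10)·R1: [0, 3/2, -31/10, 1, 42/5]
R4 ← R4 − (1/5)·R1: [0, -6, 38/5, 8, 48/5]
R3 ← R3 + (1/2)·R2: [0, 0, -4/5, 2, 36/5]
R4 ← R4 − (2)·R2: [0, 0, -8/5, 4, 72/5]
R4 ← R4 − (2)·R3: [0, 0, 0, 0, 0]
Echelon form has 3 nonzero rows, so rank(P) = 3.
The rank gives the maximum number of linearly independent rows: 3.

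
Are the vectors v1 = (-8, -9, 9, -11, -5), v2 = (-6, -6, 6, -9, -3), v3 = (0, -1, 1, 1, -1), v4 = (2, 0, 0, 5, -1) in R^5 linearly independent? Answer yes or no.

no

Form the matrix with these vectors as rows and row reduce.
R2 ← R2 − (3/4)·R1: [0, 3/4, -3/4, -3/4, 3/4]
R4 ← R4 + (1/4)·R1: [0, -9/4, 9/4, 9/4, -9/4]
R3 ← R3 + (4/3)·R2: [0, 0, 0, 0, 0]
R4 ← R4 + (3)·R2: [0, 0, 0, 0, 0]
2 nonzero rows, so the 4 vectors span a space of dimension 2.
Since 2 < 4, the vectors are linearly dependent.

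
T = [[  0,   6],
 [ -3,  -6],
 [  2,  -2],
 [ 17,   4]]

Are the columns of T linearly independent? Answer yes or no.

yes

Row reduce T to echelon form.
Swap R1 ↔ R2
R3 ← R3 + (2/3)·R1: [0, -6]
R4 ← R4 + (17/3)·R1: [0, -30]
R3 ← R3 + R2: [0, 0]
R4 ← R4 + (5)·R2: [0, 0]
2 pivots among 2 columns.
Every column is a pivot column, so the columns are linearly independent.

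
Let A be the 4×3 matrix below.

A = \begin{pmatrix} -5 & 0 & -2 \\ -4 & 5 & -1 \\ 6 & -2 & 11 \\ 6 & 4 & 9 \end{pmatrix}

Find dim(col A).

Row reduce to echelon form.
R2 ← R2 − (4/5)·R1: [0, 5, 3/5]
R3 ← R3 + (6/5)·R1: [0, -2, 43/5]
R4 ← R4 + (6/5)·R1: [0, 4, 33/5]
R3 ← R3 + (2/5)·R2: [0, 0, 221/25]
R4 ← R4 − (4/5)·R2: [0, 0, 153/25]
R4 ← R4 − (9/13)·R3: [0, 0, 0]
Echelon form has 3 nonzero rows, so rank(A) = 3.
The column space has dimension equal to the rank: 3.

3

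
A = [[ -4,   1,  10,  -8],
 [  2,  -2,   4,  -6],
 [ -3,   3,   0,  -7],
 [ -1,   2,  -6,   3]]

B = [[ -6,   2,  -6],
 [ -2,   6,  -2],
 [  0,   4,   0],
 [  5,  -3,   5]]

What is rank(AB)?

2

First compute AB:
[[-18,  62, -18],
 [-38,  26, -38],
 [-23,  33, -23],
 [ 17, -23,  17]]
Now row reduce the product.
R2 ← R2 − (19/9)·R1: [0, -944/9, 0]
R3 ← R3 − (23/18)·R1: [0, -416/9, 0]
R4 ← R4 + (17/18)·R1: [0, 320/9, 0]
R3 ← R3 − (26/59)·R2: [0, 0, 0]
R4 ← R4 + (20/59)·R2: [0, 0, 0]
2 nonzero rows, so rank(AB) = 2.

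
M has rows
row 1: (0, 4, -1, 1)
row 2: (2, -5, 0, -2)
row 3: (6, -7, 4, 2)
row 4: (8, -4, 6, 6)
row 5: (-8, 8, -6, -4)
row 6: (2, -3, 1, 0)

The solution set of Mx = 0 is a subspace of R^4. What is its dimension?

1

Row reduce to echelon form.
Swap R1 ↔ R2
R3 ← R3 − (3)·R1: [0, 8, 4, 8]
R4 ← R4 − (4)·R1: [0, 16, 6, 14]
R5 ← R5 + (4)·R1: [0, -12, -6, -12]
R6 ← R6 − R1: [0, 2, 1, 2]
R3 ← R3 − (2)·R2: [0, 0, 6, 6]
R4 ← R4 − (4)·R2: [0, 0, 10, 10]
R5 ← R5 + (3)·R2: [0, 0, -9, -9]
R6 ← R6 − (1/2)·R2: [0, 0, 3/2, 3/2]
R4 ← R4 − (5/3)·R3: [0, 0, 0, 0]
R5 ← R5 + (3/2)·R3: [0, 0, 0, 0]
R6 ← R6 − (1/4)·R3: [0, 0, 0, 0]
3 nonzero rows, so rank(M) = 3.
M has 4 columns; by rank–nullity, nullity = 4 − 3 = 1.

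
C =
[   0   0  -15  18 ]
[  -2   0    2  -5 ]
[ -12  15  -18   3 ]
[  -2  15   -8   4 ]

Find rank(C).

Row reduce to echelon form.
Swap R1 ↔ R2
R3 ← R3 − (6)·R1: [0, 15, -30, 33]
R4 ← R4 − R1: [0, 15, -10, 9]
Swap R2 ↔ R3
R4 ← R4 − R2: [0, 0, 20, -24]
R4 ← R4 + (4/3)·R3: [0, 0, 0, 0]
Echelon form has 3 nonzero rows, so rank(C) = 3.

3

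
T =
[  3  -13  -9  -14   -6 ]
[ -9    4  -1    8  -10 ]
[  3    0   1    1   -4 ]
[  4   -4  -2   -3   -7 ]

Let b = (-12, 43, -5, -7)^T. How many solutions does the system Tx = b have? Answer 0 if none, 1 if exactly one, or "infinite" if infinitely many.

Row reduce the augmented matrix [T | b].
R2 ← R2 + (3)·R1: [0, -35, -28, -34, -28, 7]
R3 ← R3 − R1: [0, 13, 10, 15, 2, 7]
R4 ← R4 − (4/3)·R1: [0, 40/3, 10, 47/3, 1, 9]
R3 ← R3 + (13/35)·R2: [0, 0, -2/5, 83/35, -42/5, 48/5]
R4 ← R4 + (8/21)·R2: [0, 0, -2/3, 19/7, -29/3, 35/3]
R4 ← R4 − (5/3)·R3: [0, 0, 0, -26/21, 13/3, -13/3]
The echelon form has 4 nonzero rows, and every pivot lies in the first 5 columns, so rank(T) = rank([T|b]) = 4.
The system is consistent.
rank = 4 < 5 unknowns, so there are infinitely many solutions.

infinite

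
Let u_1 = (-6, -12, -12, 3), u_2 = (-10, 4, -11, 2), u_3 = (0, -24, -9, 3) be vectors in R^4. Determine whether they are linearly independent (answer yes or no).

no

Form the matrix with these vectors as rows and row reduce.
R2 ← R2 − (5/3)·R1: [0, 24, 9, -3]
R3 ← R3 + R2: [0, 0, 0, 0]
2 nonzero rows, so the 3 vectors span a space of dimension 2.
Since 2 < 3, the vectors are linearly dependent.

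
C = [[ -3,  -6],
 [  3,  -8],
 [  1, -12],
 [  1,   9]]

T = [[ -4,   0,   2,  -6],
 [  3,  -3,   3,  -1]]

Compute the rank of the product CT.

First compute CT:
[[ -6,  18, -24,  24],
 [-36,  24, -18, -10],
 [-40,  36, -34,   6],
 [ 23, -27,  29, -15]]
Now row reduce the product.
R2 ← R2 − (6)·R1: [0, -84, 126, -154]
R3 ← R3 − (20/3)·R1: [0, -84, 126, -154]
R4 ← R4 + (23/6)·R1: [0, 42, -63, 77]
R3 ← R3 − R2: [0, 0, 0, 0]
R4 ← R4 + (1/2)·R2: [0, 0, 0, 0]
2 nonzero rows, so rank(CT) = 2.

2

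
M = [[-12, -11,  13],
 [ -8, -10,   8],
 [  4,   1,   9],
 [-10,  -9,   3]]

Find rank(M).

Row reduce to echelon form.
R2 ← R2 − (2/3)·R1: [0, -8/3, -2/3]
R3 ← R3 + (1/3)·R1: [0, -8/3, 40/3]
R4 ← R4 − (5/6)·R1: [0, 1/6, -47/6]
R3 ← R3 − R2: [0, 0, 14]
R4 ← R4 + (1/16)·R2: [0, 0, -63/8]
R4 ← R4 + (9/16)·R3: [0, 0, 0]
Echelon form has 3 nonzero rows, so rank(M) = 3.

3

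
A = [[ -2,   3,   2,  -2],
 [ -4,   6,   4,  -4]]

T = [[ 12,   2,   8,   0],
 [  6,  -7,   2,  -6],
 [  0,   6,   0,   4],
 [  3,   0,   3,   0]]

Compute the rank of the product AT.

First compute AT:
[[-12, -13, -16, -10],
 [-24, -26, -32, -20]]
Now row reduce the product.
R2 ← R2 − (2)·R1: [0, 0, 0, 0]
1 nonzero row, so rank(AT) = 1.

1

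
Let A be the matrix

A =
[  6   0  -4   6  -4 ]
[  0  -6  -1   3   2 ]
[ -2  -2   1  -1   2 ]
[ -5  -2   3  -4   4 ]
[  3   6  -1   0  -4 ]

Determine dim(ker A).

Row reduce to echelon form.
R3 ← R3 + (1/3)·R1: [0, -2, -1/3, 1, 2/3]
R4 ← R4 + (5/6)·R1: [0, -2, -1/3, 1, 2/3]
R5 ← R5 − (1/2)·R1: [0, 6, 1, -3, -2]
R3 ← R3 − (1/3)·R2: [0, 0, 0, 0, 0]
R4 ← R4 − (1/3)·R2: [0, 0, 0, 0, 0]
R5 ← R5 + R2: [0, 0, 0, 0, 0]
2 nonzero rows, so rank(A) = 2.
A has 5 columns; by rank–nullity, nullity = 5 − 2 = 3.

3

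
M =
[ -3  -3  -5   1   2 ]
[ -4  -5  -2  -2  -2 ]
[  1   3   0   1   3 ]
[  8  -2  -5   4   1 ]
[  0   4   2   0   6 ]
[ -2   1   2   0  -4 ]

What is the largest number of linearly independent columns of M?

5

Row reduce to echelon form.
R2 ← R2 − (4/3)·R1: [0, -1, 14/3, -10/3, -14/3]
R3 ← R3 + (1/3)·R1: [0, 2, -5/3, 4/3, 11/3]
R4 ← R4 + (8/3)·R1: [0, -10, -55/3, 20/3, 19/3]
R6 ← R6 − (2/3)·R1: [0, 3, 16/3, -2/3, -16/3]
R3 ← R3 + (2)·R2: [0, 0, 23/3, -16/3, -17/3]
R4 ← R4 − (10)·R2: [0, 0, -65, 40, 53]
R5 ← R5 + (4)·R2: [0, 0, 62/3, -40/3, -38/3]
R6 ← R6 + (3)·R2: [0, 0, 58/3, -32/3, -58/3]
R4 ← R4 + (195/23)·R3: [0, 0, 0, -120/23, 114/23]
R5 ← R5 − (62/23)·R3: [0, 0, 0, 24/23, 60/23]
R6 ← R6 − (58/23)·R3: [0, 0, 0, 64/23, -116/23]
R5 ← R5 + (1/5)·R4: [0, 0, 0, 0, 18/5]
R6 ← R6 + (8/15)·R4: [0, 0, 0, 0, -12/5]
R6 ← R6 + (2/3)·R5: [0, 0, 0, 0, 0]
Echelon form has 5 nonzero rows, so rank(M) = 5.
The rank gives the maximum number of linearly independent columns: 5.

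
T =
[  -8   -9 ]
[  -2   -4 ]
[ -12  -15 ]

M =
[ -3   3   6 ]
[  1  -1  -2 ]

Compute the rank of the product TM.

First compute TM:
[[ 15, -15, -30],
 [  2,  -2,  -4],
 [ 21, -21, -42]]
Now row reduce the product.
R2 ← R2 − (2/15)·R1: [0, 0, 0]
R3 ← R3 − (7/5)·R1: [0, 0, 0]
1 nonzero row, so rank(TM) = 1.

1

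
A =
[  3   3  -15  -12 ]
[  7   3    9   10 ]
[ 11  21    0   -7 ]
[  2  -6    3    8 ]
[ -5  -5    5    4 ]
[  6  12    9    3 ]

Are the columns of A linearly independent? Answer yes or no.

no

Row reduce A to echelon form.
R2 ← R2 − (7/3)·R1: [0, -4, 44, 38]
R3 ← R3 − (11/3)·R1: [0, 10, 55, 37]
R4 ← R4 − (2/3)·R1: [0, -8, 13, 16]
R5 ← R5 + (5/3)·R1: [0, 0, -20, -16]
R6 ← R6 − (2)·R1: [0, 6, 39, 27]
R3 ← R3 + (5/2)·R2: [0, 0, 165, 132]
R4 ← R4 − (2)·R2: [0, 0, -75, -60]
R6 ← R6 + (3/2)·R2: [0, 0, 105, 84]
R4 ← R4 + (5/11)·R3: [0, 0, 0, 0]
R5 ← R5 + (4/33)·R3: [0, 0, 0, 0]
R6 ← R6 − (7/11)·R3: [0, 0, 0, 0]
3 pivots among 4 columns.
Only 3 < 4 pivot columns, so the columns are linearly dependent.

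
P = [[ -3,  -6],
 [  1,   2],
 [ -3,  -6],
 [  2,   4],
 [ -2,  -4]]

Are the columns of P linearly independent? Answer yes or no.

no

Row reduce P to echelon form.
R2 ← R2 + (1/3)·R1: [0, 0]
R3 ← R3 − R1: [0, 0]
R4 ← R4 + (2/3)·R1: [0, 0]
R5 ← R5 − (2/3)·R1: [0, 0]
1 pivot among 2 columns.
Only 1 < 2 pivot columns, so the columns are linearly dependent.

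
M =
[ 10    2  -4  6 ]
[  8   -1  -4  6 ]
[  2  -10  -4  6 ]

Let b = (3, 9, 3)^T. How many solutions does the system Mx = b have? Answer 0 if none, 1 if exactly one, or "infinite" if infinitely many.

Row reduce the augmented matrix [M | b].
R2 ← R2 − (4/5)·R1: [0, -13/5, -4/5, 6/5, 33/5]
R3 ← R3 − (1/5)·R1: [0, -52/5, -16/5, 24/5, 12/5]
R3 ← R3 − (4)·R2: [0, 0, 0, 0, -24]
The echelon form has 3 nonzero rows; the last pivot sits in the augmented column, so rank(M) = 2 but rank([M|b]) = 3.
Since the ranks differ, the system is inconsistent.
It has no solutions.

0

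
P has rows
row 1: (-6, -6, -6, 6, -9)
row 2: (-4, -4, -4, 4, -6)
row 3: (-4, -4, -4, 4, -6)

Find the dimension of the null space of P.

Row reduce to echelon form.
R2 ← R2 − (2/3)·R1: [0, 0, 0, 0, 0]
R3 ← R3 − (2/3)·R1: [0, 0, 0, 0, 0]
1 nonzero row, so rank(P) = 1.
P has 5 columns; by rank–nullity, nullity = 5 − 1 = 4.

4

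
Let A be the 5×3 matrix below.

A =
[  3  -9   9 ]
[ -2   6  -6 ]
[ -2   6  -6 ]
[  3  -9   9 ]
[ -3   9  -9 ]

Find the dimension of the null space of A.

Row reduce to echelon form.
R2 ← R2 + (2/3)·R1: [0, 0, 0]
R3 ← R3 + (2/3)·R1: [0, 0, 0]
R4 ← R4 − R1: [0, 0, 0]
R5 ← R5 + R1: [0, 0, 0]
1 nonzero row, so rank(A) = 1.
A has 3 columns; by rank–nullity, nullity = 3 − 1 = 2.

2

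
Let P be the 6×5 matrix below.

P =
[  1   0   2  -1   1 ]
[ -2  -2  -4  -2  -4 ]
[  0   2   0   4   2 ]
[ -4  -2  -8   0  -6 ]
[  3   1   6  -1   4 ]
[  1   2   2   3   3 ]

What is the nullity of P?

3

Row reduce to echelon form.
R2 ← R2 + (2)·R1: [0, -2, 0, -4, -2]
R4 ← R4 + (4)·R1: [0, -2, 0, -4, -2]
R5 ← R5 − (3)·R1: [0, 1, 0, 2, 1]
R6 ← R6 − R1: [0, 2, 0, 4, 2]
R3 ← R3 + R2: [0, 0, 0, 0, 0]
R4 ← R4 − R2: [0, 0, 0, 0, 0]
R5 ← R5 + (1/2)·R2: [0, 0, 0, 0, 0]
R6 ← R6 + R2: [0, 0, 0, 0, 0]
2 nonzero rows, so rank(P) = 2.
P has 5 columns; by rank–nullity, nullity = 5 − 2 = 3.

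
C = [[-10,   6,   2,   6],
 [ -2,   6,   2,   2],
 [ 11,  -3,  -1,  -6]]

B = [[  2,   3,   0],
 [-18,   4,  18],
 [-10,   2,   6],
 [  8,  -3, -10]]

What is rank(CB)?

First compute CB:
[[-100, -20,  60],
 [-116,  16, 100],
 [ 38,  37,   0]]
Now row reduce the product.
R2 ← R2 − (29/25)·R1: [0, 196/5, 152/5]
R3 ← R3 + (19/50)·R1: [0, 147/5, 114/5]
R3 ← R3 − (3/4)·R2: [0, 0, 0]
2 nonzero rows, so rank(CB) = 2.

2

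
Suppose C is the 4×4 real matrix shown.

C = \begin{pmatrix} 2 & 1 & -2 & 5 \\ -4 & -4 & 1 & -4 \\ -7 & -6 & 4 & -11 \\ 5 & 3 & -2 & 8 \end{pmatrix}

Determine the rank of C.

Row reduce to echelon form.
R2 ← R2 + (2)·R1: [0, -2, -3, 6]
R3 ← R3 + (7/2)·R1: [0, -5/2, -3, 13/2]
R4 ← R4 − (5/2)·R1: [0, 1/2, 3, -9/2]
R3 ← R3 − (5/4)·R2: [0, 0, 3/4, -1]
R4 ← R4 + (1/4)·R2: [0, 0, 9/4, -3]
R4 ← R4 − (3)·R3: [0, 0, 0, 0]
Echelon form has 3 nonzero rows, so rank(C) = 3.

3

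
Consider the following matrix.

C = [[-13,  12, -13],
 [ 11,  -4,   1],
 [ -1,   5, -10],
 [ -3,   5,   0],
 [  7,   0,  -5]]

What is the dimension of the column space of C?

3

Row reduce to echelon form.
R2 ← R2 + (11/13)·R1: [0, 80/13, -10]
R3 ← R3 − (1/13)·R1: [0, 53/13, -9]
R4 ← R4 − (3/13)·R1: [0, 29/13, 3]
R5 ← R5 + (7/13)·R1: [0, 84/13, -12]
R3 ← R3 − (53/80)·R2: [0, 0, -19/8]
R4 ← R4 − (29/80)·R2: [0, 0, 53/8]
R5 ← R5 − (21/20)·R2: [0, 0, -3/2]
R4 ← R4 + (53/19)·R3: [0, 0, 0]
R5 ← R5 − (12/19)·R3: [0, 0, 0]
Echelon form has 3 nonzero rows, so rank(C) = 3.
The column space has dimension equal to the rank: 3.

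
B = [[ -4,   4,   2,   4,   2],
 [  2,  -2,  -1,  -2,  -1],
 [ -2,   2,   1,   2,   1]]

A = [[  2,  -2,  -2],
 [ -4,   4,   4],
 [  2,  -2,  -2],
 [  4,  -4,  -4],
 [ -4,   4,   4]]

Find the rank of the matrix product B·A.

1

First compute BA:
[[-12,  12,  12],
 [  6,  -6,  -6],
 [ -6,   6,   6]]
Now row reduce the product.
R2 ← R2 + (1/2)·R1: [0, 0, 0]
R3 ← R3 − (1/2)·R1: [0, 0, 0]
1 nonzero row, so rank(BA) = 1.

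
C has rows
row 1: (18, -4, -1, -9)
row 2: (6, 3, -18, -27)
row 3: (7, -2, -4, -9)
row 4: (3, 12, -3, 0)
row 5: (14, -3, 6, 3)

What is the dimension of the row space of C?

3

Row reduce to echelon form.
R2 ← R2 − (1/3)·R1: [0, 13/3, -53/3, -24]
R3 ← R3 − (7/18)·R1: [0, -4/9, -65/18, -11/2]
R4 ← R4 − (1/6)·R1: [0, 38/3, -17/6, 3/2]
R5 ← R5 − (7/9)·R1: [0, 1/9, 61/9, 10]
R3 ← R3 + (4/39)·R2: [0, 0, -141/26, -207/26]
R4 ← R4 − (38/13)·R2: [0, 0, 1269/26, 1863/26]
R5 ← R5 − (1/39)·R2: [0, 0, 94/13, 138/13]
R4 ← R4 + (9)·R3: [0, 0, 0, 0]
R5 ← R5 + (4/3)·R3: [0, 0, 0, 0]
Echelon form has 3 nonzero rows, so rank(C) = 3.
The row space has dimension equal to the rank: 3.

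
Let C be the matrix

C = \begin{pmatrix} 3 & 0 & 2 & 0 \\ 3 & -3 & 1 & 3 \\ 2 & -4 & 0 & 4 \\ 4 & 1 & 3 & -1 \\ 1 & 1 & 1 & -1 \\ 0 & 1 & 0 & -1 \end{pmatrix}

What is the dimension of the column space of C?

Row reduce to echelon form.
R2 ← R2 − R1: [0, -3, -1, 3]
R3 ← R3 − (2/3)·R1: [0, -4, -4/3, 4]
R4 ← R4 − (4/3)·R1: [0, 1, 1/3, -1]
R5 ← R5 − (1/3)·R1: [0, 1, 1/3, -1]
R3 ← R3 − (4/3)·R2: [0, 0, 0, 0]
R4 ← R4 + (1/3)·R2: [0, 0, 0, 0]
R5 ← R5 + (1/3)·R2: [0, 0, 0, 0]
R6 ← R6 + (1/3)·R2: [0, 0, -1/3, 0]
Swap R3 ↔ R6
Echelon form has 3 nonzero rows, so rank(C) = 3.
The column space has dimension equal to the rank: 3.

3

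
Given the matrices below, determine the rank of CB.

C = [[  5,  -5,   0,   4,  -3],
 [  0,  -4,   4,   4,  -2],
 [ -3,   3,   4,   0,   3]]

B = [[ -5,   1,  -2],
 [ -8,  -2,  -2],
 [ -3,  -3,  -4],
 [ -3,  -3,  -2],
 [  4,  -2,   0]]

First compute CB:
[[ -9,   9,  -8],
 [  0, -12, -16],
 [ -9, -27, -16]]
Now row reduce the product.
R3 ← R3 − R1: [0, -36, -8]
R3 ← R3 − (3)·R2: [0, 0, 40]
3 nonzero rows, so rank(CB) = 3.

3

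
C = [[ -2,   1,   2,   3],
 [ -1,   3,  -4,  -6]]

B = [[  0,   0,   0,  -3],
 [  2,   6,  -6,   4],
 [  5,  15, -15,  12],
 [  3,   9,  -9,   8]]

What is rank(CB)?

First compute CB:
[[ 21,  63, -63,  58],
 [-32, -96,  96, -81]]
Now row reduce the product.
R2 ← R2 + (32/21)·R1: [0, 0, 0, 155/21]
2 nonzero rows, so rank(CB) = 2.

2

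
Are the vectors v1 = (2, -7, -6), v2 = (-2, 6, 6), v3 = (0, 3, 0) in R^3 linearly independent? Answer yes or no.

Form the matrix with these vectors as rows and row reduce.
R2 ← R2 + R1: [0, -1, 0]
R3 ← R3 + (3)·R2: [0, 0, 0]
2 nonzero rows, so the 3 vectors span a space of dimension 2.
Since 2 < 3, the vectors are linearly dependent.

no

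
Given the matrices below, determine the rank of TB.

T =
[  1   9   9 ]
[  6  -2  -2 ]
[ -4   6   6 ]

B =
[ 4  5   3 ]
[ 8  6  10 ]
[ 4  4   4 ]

2

First compute TB:
[[112,  95, 129],
 [  0,  10, -10],
 [ 56,  40,  72]]
Now row reduce the product.
R3 ← R3 − (1/2)·R1: [0, -15/2, 15/2]
R3 ← R3 + (3/4)·R2: [0, 0, 0]
2 nonzero rows, so rank(TB) = 2.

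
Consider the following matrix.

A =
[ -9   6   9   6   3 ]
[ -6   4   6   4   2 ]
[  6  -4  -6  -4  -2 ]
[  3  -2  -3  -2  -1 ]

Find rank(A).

1

Row reduce to echelon form.
R2 ← R2 − (2/3)·R1: [0, 0, 0, 0, 0]
R3 ← R3 + (2/3)·R1: [0, 0, 0, 0, 0]
R4 ← R4 + (1/3)·R1: [0, 0, 0, 0, 0]
Echelon form has 1 nonzero row, so rank(A) = 1.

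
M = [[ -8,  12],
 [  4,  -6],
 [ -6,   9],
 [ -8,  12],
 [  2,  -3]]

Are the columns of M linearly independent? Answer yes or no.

Row reduce M to echelon form.
R2 ← R2 + (1/2)·R1: [0, 0]
R3 ← R3 − (3/4)·R1: [0, 0]
R4 ← R4 − R1: [0, 0]
R5 ← R5 + (1/4)·R1: [0, 0]
1 pivot among 2 columns.
Only 1 < 2 pivot columns, so the columns are linearly dependent.

no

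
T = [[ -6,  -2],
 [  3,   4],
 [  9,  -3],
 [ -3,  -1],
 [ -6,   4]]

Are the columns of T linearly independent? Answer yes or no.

Row reduce T to echelon form.
R2 ← R2 + (1/2)·R1: [0, 3]
R3 ← R3 + (3/2)·R1: [0, -6]
R4 ← R4 − (1/2)·R1: [0, 0]
R5 ← R5 − R1: [0, 6]
R3 ← R3 + (2)·R2: [0, 0]
R5 ← R5 − (2)·R2: [0, 0]
2 pivots among 2 columns.
Every column is a pivot column, so the columns are linearly independent.

yes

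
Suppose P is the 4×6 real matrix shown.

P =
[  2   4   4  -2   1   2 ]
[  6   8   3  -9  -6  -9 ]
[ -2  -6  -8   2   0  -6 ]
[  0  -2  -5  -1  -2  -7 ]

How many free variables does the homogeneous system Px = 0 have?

Row reduce to echelon form.
R2 ← R2 − (3)·R1: [0, -4, -9, -3, -9, -15]
R3 ← R3 + R1: [0, -2, -4, 0, 1, -4]
R3 ← R3 − (1/2)·R2: [0, 0, 1/2, 3/2, 11/2, 7/2]
R4 ← R4 − (1/2)·R2: [0, 0, -1/2, 1/2, 5/2, 1/2]
R4 ← R4 + R3: [0, 0, 0, 2, 8, 4]
4 nonzero rows, so rank(P) = 4.
P has 6 columns; by rank–nullity, nullity = 6 − 4 = 2.

2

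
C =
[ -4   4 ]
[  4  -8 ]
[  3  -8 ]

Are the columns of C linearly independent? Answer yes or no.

yes

Row reduce C to echelon form.
R2 ← R2 + R1: [0, -4]
R3 ← R3 + (3/4)·R1: [0, -5]
R3 ← R3 − (5/4)·R2: [0, 0]
2 pivots among 2 columns.
Every column is a pivot column, so the columns are linearly independent.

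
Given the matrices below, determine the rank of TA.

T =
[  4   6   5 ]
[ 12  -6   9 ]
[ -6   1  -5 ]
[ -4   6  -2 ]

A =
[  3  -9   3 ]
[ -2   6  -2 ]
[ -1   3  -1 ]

1

First compute TA:
[[ -5,  15,  -5],
 [ 39, -117,  39],
 [-15,  45, -15],
 [-22,  66, -22]]
Now row reduce the product.
R2 ← R2 + (39/5)·R1: [0, 0, 0]
R3 ← R3 − (3)·R1: [0, 0, 0]
R4 ← R4 − (22/5)·R1: [0, 0, 0]
1 nonzero row, so rank(TA) = 1.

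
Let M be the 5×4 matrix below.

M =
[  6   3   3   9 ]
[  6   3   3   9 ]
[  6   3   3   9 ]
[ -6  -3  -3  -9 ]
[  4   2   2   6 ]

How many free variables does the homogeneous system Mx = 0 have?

3

Row reduce to echelon form.
R2 ← R2 − R1: [0, 0, 0, 0]
R3 ← R3 − R1: [0, 0, 0, 0]
R4 ← R4 + R1: [0, 0, 0, 0]
R5 ← R5 − (2/3)·R1: [0, 0, 0, 0]
1 nonzero row, so rank(M) = 1.
M has 4 columns; by rank–nullity, nullity = 4 − 1 = 3.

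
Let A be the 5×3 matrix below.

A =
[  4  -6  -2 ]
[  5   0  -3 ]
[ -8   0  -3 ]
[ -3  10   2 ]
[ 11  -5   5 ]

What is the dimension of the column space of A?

3

Row reduce to echelon form.
R2 ← R2 − (5/4)·R1: [0, 15/2, -1/2]
R3 ← R3 + (2)·R1: [0, -12, -7]
R4 ← R4 + (3/4)·R1: [0, 11/2, 1/2]
R5 ← R5 − (11/4)·R1: [0, 23/2, 21/2]
R3 ← R3 + (8/5)·R2: [0, 0, -39/5]
R4 ← R4 − (11/15)·R2: [0, 0, 13/15]
R5 ← R5 − (23/15)·R2: [0, 0, 169/15]
R4 ← R4 + (1/9)·R3: [0, 0, 0]
R5 ← R5 + (13/9)·R3: [0, 0, 0]
Echelon form has 3 nonzero rows, so rank(A) = 3.
The column space has dimension equal to the rank: 3.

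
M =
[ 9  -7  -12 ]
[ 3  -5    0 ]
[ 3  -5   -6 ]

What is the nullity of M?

Row reduce to echelon form.
R2 ← R2 − (1/3)·R1: [0, -8/3, 4]
R3 ← R3 − (1/3)·R1: [0, -8/3, -2]
R3 ← R3 − R2: [0, 0, -6]
3 nonzero rows, so rank(M) = 3.
M has 3 columns; by rank–nullity, nullity = 3 − 3 = 0.

0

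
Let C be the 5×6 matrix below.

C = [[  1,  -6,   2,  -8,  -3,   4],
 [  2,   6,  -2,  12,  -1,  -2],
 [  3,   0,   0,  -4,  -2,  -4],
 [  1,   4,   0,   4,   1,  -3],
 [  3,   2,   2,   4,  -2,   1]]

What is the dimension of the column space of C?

4

Row reduce to echelon form.
R2 ← R2 − (2)·R1: [0, 18, -6, 28, 5, -10]
R3 ← R3 − (3)·R1: [0, 18, -6, 20, 7, -16]
R4 ← R4 − R1: [0, 10, -2, 12, 4, -7]
R5 ← R5 − (3)·R1: [0, 20, -4, 28, 7, -11]
R3 ← R3 − R2: [0, 0, 0, -8, 2, -6]
R4 ← R4 − (5/9)·R2: [0, 0, 4/3, -32/9, 11/9, -13/9]
R5 ← R5 − (10/9)·R2: [0, 0, 8/3, -28/9, 13/9, 1/9]
Swap R3 ↔ R4
R5 ← R5 − (2)·R3: [0, 0, 0, 4, -1, 3]
R5 ← R5 + (1/2)·R4: [0, 0, 0, 0, 0, 0]
Echelon form has 4 nonzero rows, so rank(C) = 4.
The column space has dimension equal to the rank: 4.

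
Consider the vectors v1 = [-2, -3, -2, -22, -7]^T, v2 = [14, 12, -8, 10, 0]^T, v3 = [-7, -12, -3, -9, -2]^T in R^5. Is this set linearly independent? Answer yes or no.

yes

Form the matrix with these vectors as rows and row reduce.
R2 ← R2 + (7)·R1: [0, -9, -22, -144, -49]
R3 ← R3 − (7/2)·R1: [0, -3/2, 4, 68, 45/2]
R3 ← R3 − (1/6)·R2: [0, 0, 23/3, 92, 92/3]
3 nonzero rows, so the 3 vectors span a space of dimension 3.
Since 3 = 3, the vectors are linearly independent.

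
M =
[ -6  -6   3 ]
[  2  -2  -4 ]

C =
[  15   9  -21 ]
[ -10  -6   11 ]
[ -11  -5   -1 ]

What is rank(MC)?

First compute MC:
[[-63, -33,  57],
 [ 94,  50, -60]]
Now row reduce the product.
R2 ← R2 + (94/63)·R1: [0, 16/21, 526/21]
2 nonzero rows, so rank(MC) = 2.

2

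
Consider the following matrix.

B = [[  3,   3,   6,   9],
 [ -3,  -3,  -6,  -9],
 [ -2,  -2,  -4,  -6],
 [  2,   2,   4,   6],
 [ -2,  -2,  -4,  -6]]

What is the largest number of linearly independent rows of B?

1

Row reduce to echelon form.
R2 ← R2 + R1: [0, 0, 0, 0]
R3 ← R3 + (2/3)·R1: [0, 0, 0, 0]
R4 ← R4 − (2/3)·R1: [0, 0, 0, 0]
R5 ← R5 + (2/3)·R1: [0, 0, 0, 0]
Echelon form has 1 nonzero row, so rank(B) = 1.
The rank gives the maximum number of linearly independent rows: 1.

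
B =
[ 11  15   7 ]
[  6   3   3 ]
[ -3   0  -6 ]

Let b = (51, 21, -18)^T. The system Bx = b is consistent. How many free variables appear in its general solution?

0

Row reduce the augmented matrix [B | b].
R2 ← R2 − (6/11)·R1: [0, -57/11, -9/11, -75/11]
R3 ← R3 + (3/11)·R1: [0, 45/11, -45/11, -45/11]
R3 ← R3 + (15/19)·R2: [0, 0, -90/19, -180/19]
The echelon form has 3 nonzero rows, and every pivot lies in the first 3 columns, so rank(B) = rank([B|b]) = 3.
The system is consistent.
Free variables = (unknowns) − (rank) = 3 − 3 = 0.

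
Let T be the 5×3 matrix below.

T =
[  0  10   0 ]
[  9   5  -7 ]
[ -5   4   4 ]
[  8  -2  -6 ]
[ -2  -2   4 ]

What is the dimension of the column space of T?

Row reduce to echelon form.
Swap R1 ↔ R2
R3 ← R3 + (5/9)·R1: [0, 61/9, 1/9]
R4 ← R4 − (8/9)·R1: [0, -58/9, 2/9]
R5 ← R5 + (2/9)·R1: [0, -8/9, 22/9]
R3 ← R3 − (61/90)·R2: [0, 0, 1/9]
R4 ← R4 + (29/45)·R2: [0, 0, 2/9]
R5 ← R5 + (4/45)·R2: [0, 0, 22/9]
R4 ← R4 − (2)·R3: [0, 0, 0]
R5 ← R5 − (22)·R3: [0, 0, 0]
Echelon form has 3 nonzero rows, so rank(T) = 3.
The column space has dimension equal to the rank: 3.

3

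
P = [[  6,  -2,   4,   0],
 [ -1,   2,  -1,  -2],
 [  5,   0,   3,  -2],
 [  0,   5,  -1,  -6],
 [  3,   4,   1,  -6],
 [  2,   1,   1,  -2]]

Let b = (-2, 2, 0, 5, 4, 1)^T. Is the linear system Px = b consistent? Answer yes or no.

yes

Row reduce the augmented matrix [P | b].
R2 ← R2 + (1/6)·R1: [0, 5/3, -1/3, -2, 5/3]
R3 ← R3 − (5/6)·R1: [0, 5/3, -1/3, -2, 5/3]
R5 ← R5 − (1/2)·R1: [0, 5, -1, -6, 5]
R6 ← R6 − (1/3)·R1: [0, 5/3, -1/3, -2, 5/3]
R3 ← R3 − R2: [0, 0, 0, 0, 0]
R4 ← R4 − (3)·R2: [0, 0, 0, 0, 0]
R5 ← R5 − (3)·R2: [0, 0, 0, 0, 0]
R6 ← R6 − R2: [0, 0, 0, 0, 0]
The echelon form has 2 nonzero rows, and every pivot lies in the first 4 columns, so rank(P) = rank([P|b]) = 2.
The system is consistent.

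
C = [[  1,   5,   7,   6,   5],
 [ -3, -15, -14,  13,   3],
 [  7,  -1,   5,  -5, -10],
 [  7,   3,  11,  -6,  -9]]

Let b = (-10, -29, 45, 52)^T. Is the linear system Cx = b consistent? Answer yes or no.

Row reduce the augmented matrix [C | b].
R2 ← R2 + (3)·R1: [0, 0, 7, 31, 18, -59]
R3 ← R3 − (7)·R1: [0, -36, -44, -47, -45, 115]
R4 ← R4 − (7)·R1: [0, -32, -38, -48, -44, 122]
Swap R2 ↔ R3
R4 ← R4 − (8/9)·R2: [0, 0, 10/9, -56/9, -4, 178/9]
R4 ← R4 − (10/63)·R3: [0, 0, 0, -78/7, -48/7, 204/7]
The echelon form has 4 nonzero rows, and every pivot lies in the first 5 columns, so rank(C) = rank([C|b]) = 4.
The system is consistent.

yes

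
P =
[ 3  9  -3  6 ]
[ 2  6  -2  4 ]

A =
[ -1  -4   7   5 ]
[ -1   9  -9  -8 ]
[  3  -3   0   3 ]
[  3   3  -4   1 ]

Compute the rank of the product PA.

First compute PA:
[[ -3,  96, -84, -60],
 [ -2,  64, -56, -40]]
Now row reduce the product.
R2 ← R2 − (2/3)·R1: [0, 0, 0, 0]
1 nonzero row, so rank(PA) = 1.

1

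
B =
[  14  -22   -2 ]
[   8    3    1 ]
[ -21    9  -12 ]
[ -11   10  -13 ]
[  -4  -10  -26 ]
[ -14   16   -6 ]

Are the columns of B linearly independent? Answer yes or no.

Row reduce B to echelon form.
R2 ← R2 − (4/7)·R1: [0, 109/7, 15/7]
R3 ← R3 + (3/2)·R1: [0, -24, -15]
R4 ← R4 + (11/14)·R1: [0, -51/7, -102/7]
R5 ← R5 + (2/7)·R1: [0, -114/7, -186/7]
R6 ← R6 + R1: [0, -6, -8]
R3 ← R3 + (168/109)·R2: [0, 0, -1275/109]
R4 ← R4 + (51/109)·R2: [0, 0, -1479/109]
R5 ← R5 + (114/109)·R2: [0, 0, -2652/109]
R6 ← R6 + (42/109)·R2: [0, 0, -782/109]
R4 ← R4 − (29/25)·R3: [0, 0, 0]
R5 ← R5 − (52/25)·R3: [0, 0, 0]
R6 ← R6 − (46/75)·R3: [0, 0, 0]
3 pivots among 3 columns.
Every column is a pivot column, so the columns are linearly independent.

yes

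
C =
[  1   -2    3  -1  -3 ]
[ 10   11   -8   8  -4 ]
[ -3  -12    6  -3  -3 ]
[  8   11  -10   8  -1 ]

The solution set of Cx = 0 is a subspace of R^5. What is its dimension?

1

Row reduce to echelon form.
R2 ← R2 − (10)·R1: [0, 31, -38, 18, 26]
R3 ← R3 + (3)·R1: [0, -18, 15, -6, -12]
R4 ← R4 − (8)·R1: [0, 27, -34, 16, 23]
R3 ← R3 + (18/31)·R2: [0, 0, -219/31, 138/31, 96/31]
R4 ← R4 − (27/31)·R2: [0, 0, -28/31, 10/31, 11/31]
R4 ← R4 − (28/219)·R3: [0, 0, 0, -18/73, -3/73]
4 nonzero rows, so rank(C) = 4.
C has 5 columns; by rank–nullity, nullity = 5 − 4 = 1.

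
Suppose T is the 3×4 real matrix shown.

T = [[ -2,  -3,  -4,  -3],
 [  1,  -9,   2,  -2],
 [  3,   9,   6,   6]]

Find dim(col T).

2

Row reduce to echelon form.
R2 ← R2 + (1/2)·R1: [0, -21/2, 0, -7/2]
R3 ← R3 + (3/2)·R1: [0, 9/2, 0, 3/2]
R3 ← R3 + (3/7)·R2: [0, 0, 0, 0]
Echelon form has 2 nonzero rows, so rank(T) = 2.
The column space has dimension equal to the rank: 2.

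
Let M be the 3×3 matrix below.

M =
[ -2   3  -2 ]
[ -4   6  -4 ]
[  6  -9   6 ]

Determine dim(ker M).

2

Row reduce to echelon form.
R2 ← R2 − (2)·R1: [0, 0, 0]
R3 ← R3 + (3)·R1: [0, 0, 0]
1 nonzero row, so rank(M) = 1.
M has 3 columns; by rank–nullity, nullity = 3 − 1 = 2.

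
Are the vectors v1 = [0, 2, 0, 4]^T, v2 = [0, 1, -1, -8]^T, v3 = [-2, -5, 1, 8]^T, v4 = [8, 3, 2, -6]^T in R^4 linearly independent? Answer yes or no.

Form the matrix with these vectors as rows and row reduce.
Swap R1 ↔ R3
R4 ← R4 + (4)·R1: [0, -17, 6, 26]
R3 ← R3 − (2)·R2: [0, 0, 2, 20]
R4 ← R4 + (17)·R2: [0, 0, -11, -110]
R4 ← R4 + (11/2)·R3: [0, 0, 0, 0]
3 nonzero rows, so the 4 vectors span a space of dimension 3.
Since 3 < 4, the vectors are linearly dependent.

no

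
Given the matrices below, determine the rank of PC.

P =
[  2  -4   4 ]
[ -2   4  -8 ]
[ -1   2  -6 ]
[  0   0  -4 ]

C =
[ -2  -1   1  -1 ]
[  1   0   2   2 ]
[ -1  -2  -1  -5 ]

First compute PC:
[[-12, -10, -10, -30],
 [ 16,  18,  14,  50],
 [ 10,  13,   9,  35],
 [  4,   8,   4,  20]]
Now row reduce the product.
R2 ← R2 + (4/3)·R1: [0, 14/3, 2/3, 10]
R3 ← R3 + (5/6)·R1: [0, 14/3, 2/3, 10]
R4 ← R4 + (1/3)·R1: [0, 14/3, 2/3, 10]
R3 ← R3 − R2: [0, 0, 0, 0]
R4 ← R4 − R2: [0, 0, 0, 0]
2 nonzero rows, so rank(PC) = 2.

2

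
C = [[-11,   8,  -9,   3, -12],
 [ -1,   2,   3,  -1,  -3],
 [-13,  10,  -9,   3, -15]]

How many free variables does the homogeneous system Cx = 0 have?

3

Row reduce to echelon form.
R2 ← R2 − (1/11)·R1: [0, 14/11, 42/11, -14/11, -21/11]
R3 ← R3 − (13/11)·R1: [0, 6/11, 18/11, -6/11, -9/11]
R3 ← R3 − (3/7)·R2: [0, 0, 0, 0, 0]
2 nonzero rows, so rank(C) = 2.
C has 5 columns; by rank–nullity, nullity = 5 − 2 = 3.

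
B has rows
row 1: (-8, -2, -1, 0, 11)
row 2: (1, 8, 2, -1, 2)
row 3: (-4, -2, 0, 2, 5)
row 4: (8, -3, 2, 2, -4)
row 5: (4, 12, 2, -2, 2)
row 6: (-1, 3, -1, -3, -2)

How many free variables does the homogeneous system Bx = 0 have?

0

Row reduce to echelon form.
R2 ← R2 + (1/8)·R1: [0, 31/4, 15/8, -1, 27/8]
R3 ← R3 − (1/2)·R1: [0, -1, 1/2, 2, -1/2]
R4 ← R4 + R1: [0, -5, 1, 2, 7]
R5 ← R5 + (1/2)·R1: [0, 11, 3/2, -2, 15/2]
R6 ← R6 − (1/8)·R1: [0, 13/4, -7/8, -3, -27/8]
R3 ← R3 + (4/31)·R2: [0, 0, 23/31, 58/31, -2/31]
R4 ← R4 + (20/31)·R2: [0, 0, 137/62, 42/31, 569/62]
R5 ← R5 − (44/31)·R2: [0, 0, -36/31, -18/31, 84/31]
R6 ← R6 − (13/31)·R2: [0, 0, -103/62, -80/31, -297/62]
R4 ← R4 − (137/46)·R3: [0, 0, 0, -97/23, 431/46]
R5 ← R5 + (36/23)·R3: [0, 0, 0, 54/23, 60/23]
R6 ← R6 + (103/46)·R3: [0, 0, 0, 37/23, -227/46]
R5 ← R5 + (54/97)·R4: [0, 0, 0, 0, 759/97]
R6 ← R6 + (37/97)·R4: [0, 0, 0, 0, -132/97]
R6 ← R6 + (4/23)·R5: [0, 0, 0, 0, 0]
5 nonzero rows, so rank(B) = 5.
B has 5 columns; by rank–nullity, nullity = 5 − 5 = 0.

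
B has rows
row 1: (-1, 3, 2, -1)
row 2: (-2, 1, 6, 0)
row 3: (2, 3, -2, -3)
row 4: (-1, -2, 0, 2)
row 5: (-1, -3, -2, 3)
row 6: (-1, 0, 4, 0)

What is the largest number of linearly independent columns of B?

3

Row reduce to echelon form.
R2 ← R2 − (2)·R1: [0, -5, 2, 2]
R3 ← R3 + (2)·R1: [0, 9, 2, -5]
R4 ← R4 − R1: [0, -5, -2, 3]
R5 ← R5 − R1: [0, -6, -4, 4]
R6 ← R6 − R1: [0, -3, 2, 1]
R3 ← R3 + (9/5)·R2: [0, 0, 28/5, -7/5]
R4 ← R4 − R2: [0, 0, -4, 1]
R5 ← R5 − (6/5)·R2: [0, 0, -32/5, 8/5]
R6 ← R6 − (3/5)·R2: [0, 0, 4/5, -1/5]
R4 ← R4 + (5/7)·R3: [0, 0, 0, 0]
R5 ← R5 + (8/7)·R3: [0, 0, 0, 0]
R6 ← R6 − (1/7)·R3: [0, 0, 0, 0]
Echelon form has 3 nonzero rows, so rank(B) = 3.
The rank gives the maximum number of linearly independent columns: 3.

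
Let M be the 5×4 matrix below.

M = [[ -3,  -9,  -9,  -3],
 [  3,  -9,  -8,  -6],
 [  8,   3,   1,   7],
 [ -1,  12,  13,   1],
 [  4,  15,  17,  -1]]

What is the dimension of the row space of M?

3

Row reduce to echelon form.
R2 ← R2 + R1: [0, -18, -17, -9]
R3 ← R3 + (8/3)·R1: [0, -21, -23, -1]
R4 ← R4 − (1/3)·R1: [0, 15, 16, 2]
R5 ← R5 + (4/3)·R1: [0, 3, 5, -5]
R3 ← R3 − (7/6)·R2: [0, 0, -19/6, 19/2]
R4 ← R4 + (5/6)·R2: [0, 0, 11/6, -11/2]
R5 ← R5 + (1/6)·R2: [0, 0, 13/6, -13/2]
R4 ← R4 + (11/19)·R3: [0, 0, 0, 0]
R5 ← R5 + (13/19)·R3: [0, 0, 0, 0]
Echelon form has 3 nonzero rows, so rank(M) = 3.
The row space has dimension equal to the rank: 3.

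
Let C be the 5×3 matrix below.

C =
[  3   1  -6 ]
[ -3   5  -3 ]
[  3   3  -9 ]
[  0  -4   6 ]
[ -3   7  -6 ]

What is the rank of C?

Row reduce to echelon form.
R2 ← R2 + R1: [0, 6, -9]
R3 ← R3 − R1: [0, 2, -3]
R5 ← R5 + R1: [0, 8, -12]
R3 ← R3 − (1/3)·R2: [0, 0, 0]
R4 ← R4 + (2/3)·R2: [0, 0, 0]
R5 ← R5 − (4/3)·R2: [0, 0, 0]
Echelon form has 2 nonzero rows, so rank(C) = 2.

2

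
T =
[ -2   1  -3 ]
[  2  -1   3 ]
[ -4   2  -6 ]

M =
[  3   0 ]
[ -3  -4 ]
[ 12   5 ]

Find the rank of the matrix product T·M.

1

First compute TM:
[[-45, -19],
 [ 45,  19],
 [-90, -38]]
Now row reduce the product.
R2 ← R2 + R1: [0, 0]
R3 ← R3 − (2)·R1: [0, 0]
1 nonzero row, so rank(TM) = 1.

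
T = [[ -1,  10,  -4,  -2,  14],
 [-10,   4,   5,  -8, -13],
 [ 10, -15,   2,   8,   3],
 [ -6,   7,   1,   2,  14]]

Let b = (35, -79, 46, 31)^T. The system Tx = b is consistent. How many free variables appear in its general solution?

1

Row reduce the augmented matrix [T | b].
R2 ← R2 − (10)·R1: [0, -96, 45, 12, -153, -429]
R3 ← R3 + (10)·R1: [0, 85, -38, -12, 143, 396]
R4 ← R4 − (6)·R1: [0, -53, 25, 14, -70, -179]
R3 ← R3 + (85/96)·R2: [0, 0, 59/32, -11/8, 241/32, 517/32]
R4 ← R4 − (53/96)·R2: [0, 0, 5/32, 59/8, 463/32, 1851/32]
R4 ← R4 − (5/59)·R3: [0, 0, 0, 442/59, 816/59, 3332/59]
The echelon form has 4 nonzero rows, and every pivot lies in the first 5 columns, so rank(T) = rank([T|b]) = 4.
The system is consistent.
Free variables = (unknowns) − (rank) = 5 − 4 = 1.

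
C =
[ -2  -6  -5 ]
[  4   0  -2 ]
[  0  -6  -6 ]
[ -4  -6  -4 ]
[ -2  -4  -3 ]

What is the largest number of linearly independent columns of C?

Row reduce to echelon form.
R2 ← R2 + (2)·R1: [0, -12, -12]
R4 ← R4 − (2)·R1: [0, 6, 6]
R5 ← R5 − R1: [0, 2, 2]
R3 ← R3 − (1/2)·R2: [0, 0, 0]
R4 ← R4 + (1/2)·R2: [0, 0, 0]
R5 ← R5 + (1/6)·R2: [0, 0, 0]
Echelon form has 2 nonzero rows, so rank(C) = 2.
The rank gives the maximum number of linearly independent columns: 2.

2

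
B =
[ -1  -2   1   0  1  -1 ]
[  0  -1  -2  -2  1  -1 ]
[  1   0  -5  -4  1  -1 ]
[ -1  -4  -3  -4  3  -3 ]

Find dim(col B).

Row reduce to echelon form.
R3 ← R3 + R1: [0, -2, -4, -4, 2, -2]
R4 ← R4 − R1: [0, -2, -4, -4, 2, -2]
R3 ← R3 − (2)·R2: [0, 0, 0, 0, 0, 0]
R4 ← R4 − (2)·R2: [0, 0, 0, 0, 0, 0]
Echelon form has 2 nonzero rows, so rank(B) = 2.
The column space has dimension equal to the rank: 2.

2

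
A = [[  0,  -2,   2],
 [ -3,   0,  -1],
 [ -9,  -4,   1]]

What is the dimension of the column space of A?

2

Row reduce to echelon form.
Swap R1 ↔ R2
R3 ← R3 − (3)·R1: [0, -4, 4]
R3 ← R3 − (2)·R2: [0, 0, 0]
Echelon form has 2 nonzero rows, so rank(A) = 2.
The column space has dimension equal to the rank: 2.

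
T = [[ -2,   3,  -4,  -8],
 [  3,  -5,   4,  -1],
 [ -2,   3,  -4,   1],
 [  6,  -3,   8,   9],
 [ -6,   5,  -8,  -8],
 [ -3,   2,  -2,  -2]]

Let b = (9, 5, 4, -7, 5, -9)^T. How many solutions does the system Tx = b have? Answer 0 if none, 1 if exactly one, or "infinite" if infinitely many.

Row reduce the augmented matrix [T | b].
R2 ← R2 + (3/2)·R1: [0, -1/2, -2, -13, 37/2]
R3 ← R3 − R1: [0, 0, 0, 9, -5]
R4 ← R4 + (3)·R1: [0, 6, -4, -15, 20]
R5 ← R5 − (3)·R1: [0, -4, 4, 16, -22]
R6 ← R6 − (3/2)·R1: [0, -5/2, 4, 10, -45/2]
R4 ← R4 + (12)·R2: [0, 0, -28, -171, 242]
R5 ← R5 − (8)·R2: [0, 0, 20, 120, -170]
R6 ← R6 − (5)·R2: [0, 0, 14, 75, -115]
Swap R3 ↔ R4
R5 ← R5 + (5/7)·R3: [0, 0, 0, -15/7, 20/7]
R6 ← R6 + (1/2)·R3: [0, 0, 0, -21/2, 6]
R5 ← R5 + (5/21)·R4: [0, 0, 0, 0, 5/3]
R6 ← R6 + (7/6)·R4: [0, 0, 0, 0, 1/6]
R6 ← R6 − (1/10)·R5: [0, 0, 0, 0, 0]
The echelon form has 5 nonzero rows; the last pivot sits in the augmented column, so rank(T) = 4 but rank([T|b]) = 5.
Since the ranks differ, the system is inconsistent.
It has no solutions.

0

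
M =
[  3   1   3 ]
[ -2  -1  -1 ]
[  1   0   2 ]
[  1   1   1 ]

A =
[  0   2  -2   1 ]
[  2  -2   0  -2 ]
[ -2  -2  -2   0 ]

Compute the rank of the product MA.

3

First compute MA:
[[ -4,  -2, -12,   1],
 [  0,   0,   6,   0],
 [ -4,  -2,  -6,   1],
 [  0,  -2,  -4,  -1]]
Now row reduce the product.
R3 ← R3 − R1: [0, 0, 6, 0]
Swap R2 ↔ R4
R4 ← R4 − R3: [0, 0, 0, 0]
3 nonzero rows, so rank(MA) = 3.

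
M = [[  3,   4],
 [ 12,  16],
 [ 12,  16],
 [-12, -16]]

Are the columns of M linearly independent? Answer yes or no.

no

Row reduce M to echelon form.
R2 ← R2 − (4)·R1: [0, 0]
R3 ← R3 − (4)·R1: [0, 0]
R4 ← R4 + (4)·R1: [0, 0]
1 pivot among 2 columns.
Only 1 < 2 pivot columns, so the columns are linearly dependent.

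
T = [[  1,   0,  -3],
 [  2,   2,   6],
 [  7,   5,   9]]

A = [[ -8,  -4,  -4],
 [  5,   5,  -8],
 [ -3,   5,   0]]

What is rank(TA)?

2

First compute TA:
[[  1, -19,  -4],
 [-24,  32, -24],
 [-58,  42, -68]]
Now row reduce the product.
R2 ← R2 + (24)·R1: [0, -424, -120]
R3 ← R3 + (58)·R1: [0, -1060, -300]
R3 ← R3 − (5/2)·R2: [0, 0, 0]
2 nonzero rows, so rank(TA) = 2.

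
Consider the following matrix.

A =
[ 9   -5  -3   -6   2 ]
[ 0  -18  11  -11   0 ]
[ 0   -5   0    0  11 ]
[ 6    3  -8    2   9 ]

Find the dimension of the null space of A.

2

Row reduce to echelon form.
R4 ← R4 − (2/3)·R1: [0, 19/3, -6, 6, 23/3]
R3 ← R3 − (5/18)·R2: [0, 0, -55/18, 55/18, 11]
R4 ← R4 + (19/54)·R2: [0, 0, -115/54, 115/54, 23/3]
R4 ← R4 − (23/33)·R3: [0, 0, 0, 0, 0]
3 nonzero rows, so rank(A) = 3.
A has 5 columns; by rank–nullity, nullity = 5 − 3 = 2.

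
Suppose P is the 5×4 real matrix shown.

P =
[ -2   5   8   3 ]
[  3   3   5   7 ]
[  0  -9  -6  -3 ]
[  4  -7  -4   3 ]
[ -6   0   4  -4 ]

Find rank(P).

Row reduce to echelon form.
R2 ← R2 + (3/2)·R1: [0, 21/2, 17, 23/2]
R4 ← R4 + (2)·R1: [0, 3, 12, 9]
R5 ← R5 − (3)·R1: [0, -15, -20, -13]
R3 ← R3 + (6/7)·R2: [0, 0, 60/7, 48/7]
R4 ← R4 − (2/7)·R2: [0, 0, 50/7, 40/7]
R5 ← R5 + (10/7)·R2: [0, 0, 30/7, 24/7]
R4 ← R4 − (5/6)·R3: [0, 0, 0, 0]
R5 ← R5 − (1/2)·R3: [0, 0, 0, 0]
Echelon form has 3 nonzero rows, so rank(P) = 3.

3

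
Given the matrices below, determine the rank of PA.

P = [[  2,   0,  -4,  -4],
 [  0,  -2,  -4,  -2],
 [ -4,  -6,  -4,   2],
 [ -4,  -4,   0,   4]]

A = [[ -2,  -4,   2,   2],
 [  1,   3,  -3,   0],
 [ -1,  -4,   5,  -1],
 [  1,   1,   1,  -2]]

First compute PA:
[[ -4,   4, -20,  16],
 [  0,   8, -16,   8],
 [  8,  16,  -8,  -8],
 [  8,   8,   8, -16]]
Now row reduce the product.
R3 ← R3 + (2)·R1: [0, 24, -48, 24]
R4 ← R4 + (2)·R1: [0, 16, -32, 16]
R3 ← R3 − (3)·R2: [0, 0, 0, 0]
R4 ← R4 − (2)·R2: [0, 0, 0, 0]
2 nonzero rows, so rank(PA) = 2.

2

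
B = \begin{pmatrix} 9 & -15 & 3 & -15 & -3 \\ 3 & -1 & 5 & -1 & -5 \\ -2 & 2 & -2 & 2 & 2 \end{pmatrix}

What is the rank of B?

Row reduce to echelon form.
R2 ← R2 − (1/3)·R1: [0, 4, 4, 4, -4]
R3 ← R3 + (2/9)·R1: [0, -4/3, -4/3, -4/3, 4/3]
R3 ← R3 + (1/3)·R2: [0, 0, 0, 0, 0]
Echelon form has 2 nonzero rows, so rank(B) = 2.

2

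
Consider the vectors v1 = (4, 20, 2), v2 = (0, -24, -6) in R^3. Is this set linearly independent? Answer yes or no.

yes

Form the matrix with these vectors as rows and row reduce.
2 nonzero rows, so the 2 vectors span a space of dimension 2.
Since 2 = 2, the vectors are linearly independent.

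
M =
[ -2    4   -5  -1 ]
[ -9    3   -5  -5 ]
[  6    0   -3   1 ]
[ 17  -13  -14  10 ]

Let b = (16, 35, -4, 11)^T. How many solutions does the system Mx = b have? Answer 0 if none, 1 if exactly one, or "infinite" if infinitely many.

1

Row reduce the augmented matrix [M | b].
R2 ← R2 − (9/2)·R1: [0, -15, 35/2, -1/2, -37]
R3 ← R3 + (3)·R1: [0, 12, -18, -2, 44]
R4 ← R4 + (17/2)·R1: [0, 21, -113/2, 3/2, 147]
R3 ← R3 + (4/5)·R2: [0, 0, -4, -12/5, 72/5]
R4 ← R4 + (7/5)·R2: [0, 0, -32, 4/5, 476/5]
R4 ← R4 − (8)·R3: [0, 0, 0, 20, -20]
The echelon form has 4 nonzero rows, and every pivot lies in the first 4 columns, so rank(M) = rank([M|b]) = 4.
The system is consistent.
rank = 4 = number of unknowns, so the solution is unique.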